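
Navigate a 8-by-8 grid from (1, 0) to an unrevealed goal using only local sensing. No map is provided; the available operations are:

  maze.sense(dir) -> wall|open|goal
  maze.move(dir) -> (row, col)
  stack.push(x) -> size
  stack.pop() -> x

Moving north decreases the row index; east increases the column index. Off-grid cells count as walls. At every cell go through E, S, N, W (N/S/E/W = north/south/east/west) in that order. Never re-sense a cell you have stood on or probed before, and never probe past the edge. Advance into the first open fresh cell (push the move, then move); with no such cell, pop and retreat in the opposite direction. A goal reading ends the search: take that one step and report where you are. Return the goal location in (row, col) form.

→ maze.sense(east)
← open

→ stack.push(east)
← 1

→ maze.move(east)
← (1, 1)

→ maze.sense(east)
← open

→ stack.push(east)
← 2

→ maze.move(east)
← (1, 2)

→ maze.sense(east)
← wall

→ maze.sense(south)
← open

→ stack.push(south)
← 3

→ maze.move(south)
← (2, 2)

→ maze.sense(east)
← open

→ stack.push(east)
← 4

→ maze.move(east)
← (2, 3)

→ maze.sense(east)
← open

→ stack.push(east)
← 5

→ maze.move(east)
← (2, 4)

→ maze.sense(east)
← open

→ stack.push(east)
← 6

→ maze.move(east)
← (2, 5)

→ maze.sense(east)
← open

→ stack.push(east)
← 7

→ maze.move(east)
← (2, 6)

→ maze.sense(east)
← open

→ stack.push(east)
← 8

→ maze.move(east)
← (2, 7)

→ maze.sense(south)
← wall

→ maze.sense(north)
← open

→ stack.push(north)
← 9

→ maze.move(north)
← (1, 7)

→ maze.sense(north)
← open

→ stack.push(north)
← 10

→ maze.move(north)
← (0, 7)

→ maze.sense(west)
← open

→ stack.push(west)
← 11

→ maze.move(west)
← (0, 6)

→ maze.sense(south)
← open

→ stack.push(south)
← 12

→ maze.move(south)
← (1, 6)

→ maze.sense(west)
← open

→ stack.push(west)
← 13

→ maze.move(west)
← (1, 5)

→ maze.sense(north)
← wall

→ maze.sense(west)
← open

→ stack.push(west)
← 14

→ maze.move(west)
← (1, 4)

→ maze.sense(north)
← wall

→ stack.pop()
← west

→ maze.move(east)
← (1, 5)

→ stack.pop()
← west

→ maze.move(east)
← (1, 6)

→ stack.pop()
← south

→ maze.move(north)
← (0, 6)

→ stack.pop()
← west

→ maze.move(east)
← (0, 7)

→ stack.pop()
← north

→ maze.move(south)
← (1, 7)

→ stack.pop()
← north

→ maze.move(south)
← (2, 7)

→ stack.pop()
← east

→ maze.move(west)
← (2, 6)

→ maze.sense(south)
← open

→ stack.push(south)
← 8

→ maze.move(south)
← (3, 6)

→ maze.sense(south)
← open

→ stack.push(south)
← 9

→ maze.move(south)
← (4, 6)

→ maze.sense(east)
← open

→ stack.push(east)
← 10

→ maze.move(east)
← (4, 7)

→ maze.sense(south)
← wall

→ stack.pop()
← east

→ maze.move(west)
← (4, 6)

→ maze.sense(south)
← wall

→ maze.sense(west)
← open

→ stack.push(west)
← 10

→ maze.move(west)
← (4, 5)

→ maze.sense(south)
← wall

→ maze.sense(north)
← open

→ stack.push(north)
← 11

→ maze.move(north)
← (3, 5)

→ maze.sense(west)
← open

→ stack.push(west)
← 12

→ maze.move(west)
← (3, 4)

→ maze.sense(south)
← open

→ stack.push(south)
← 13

→ maze.move(south)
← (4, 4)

→ maze.sense(south)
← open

→ stack.push(south)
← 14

→ maze.move(south)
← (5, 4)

→ maze.sense(south)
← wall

→ maze.sense(west)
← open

→ stack.push(west)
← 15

→ maze.move(west)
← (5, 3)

→ maze.sense(south)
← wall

→ maze.sense(north)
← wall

→ maze.sense(west)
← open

→ stack.push(west)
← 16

→ maze.move(west)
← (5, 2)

→ maze.sense(south)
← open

→ stack.push(south)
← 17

→ maze.move(south)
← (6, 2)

→ maze.sense(south)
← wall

→ maze.sense(west)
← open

→ stack.push(west)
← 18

→ maze.move(west)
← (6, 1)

→ maze.sense(south)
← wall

→ maze.sense(north)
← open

→ stack.push(north)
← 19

→ maze.move(north)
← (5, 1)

→ maze.sense(north)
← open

→ stack.push(north)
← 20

→ maze.move(north)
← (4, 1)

→ maze.sense(east)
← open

→ stack.push(east)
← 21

→ maze.move(east)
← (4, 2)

→ maze.sense(north)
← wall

→ stack.pop()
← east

→ maze.move(west)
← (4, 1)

→ maze.sense(north)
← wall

→ maze.sense(west)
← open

→ stack.push(west)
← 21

→ maze.move(west)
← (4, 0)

→ maze.sense(south)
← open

→ stack.push(south)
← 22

→ maze.move(south)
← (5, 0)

→ maze.sense(south)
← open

→ stack.push(south)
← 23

→ maze.move(south)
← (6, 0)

→ maze.sense(south)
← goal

→ maze.move(south)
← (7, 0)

Answer: (7, 0)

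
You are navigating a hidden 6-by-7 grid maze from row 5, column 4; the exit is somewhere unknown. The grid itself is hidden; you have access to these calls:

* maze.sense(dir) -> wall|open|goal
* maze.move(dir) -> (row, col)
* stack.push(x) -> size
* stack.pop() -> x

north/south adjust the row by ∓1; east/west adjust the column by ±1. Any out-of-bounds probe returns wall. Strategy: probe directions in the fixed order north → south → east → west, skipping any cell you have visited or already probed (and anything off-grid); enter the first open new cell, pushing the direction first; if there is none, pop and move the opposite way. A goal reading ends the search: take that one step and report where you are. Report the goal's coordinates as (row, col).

Next I call sense(north), : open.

I call push(north), which returns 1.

Using move(north), and observe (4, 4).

Now I run sense(north), which returns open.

Next I call push(north), and get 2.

I use move(north), yielding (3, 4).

Calling sense(north), yielding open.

I call push(north), and get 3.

Using move(north), and observe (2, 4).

Now I run sense(north), → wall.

Using sense(east), : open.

Calling push(east), — result: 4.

Using move(east), which returns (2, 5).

I run sense(north), — result: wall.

I run sense(south), — result: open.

Invoking push(south), which returns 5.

I call move(south), and see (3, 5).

Now I run sense(south), and get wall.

Calling sense(east), and get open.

Invoking push(east), → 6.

Using move(east), → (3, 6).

I try sense(north), : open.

Now I run push(north), : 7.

I use move(north), and see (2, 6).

I invoke sense(north), yielding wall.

I try pop, giving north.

Now I run move(south), and see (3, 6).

Then sense(south), yielding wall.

I run pop, which returns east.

I use move(west), and observe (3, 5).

Using pop, giving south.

I run move(north), : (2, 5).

Now I run pop, yielding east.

Using move(west), yielding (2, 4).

Now I run sense(west), and see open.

I use push(west), giving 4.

I call move(west), yielding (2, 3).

Next I call sense(north), yielding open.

Using push(north), — result: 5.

I use move(north), → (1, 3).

Calling sense(north), and see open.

Calling push(north), giving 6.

Calling move(north), which returns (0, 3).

Using sense(east), giving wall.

Using sense(west), which returns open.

Using push(west), → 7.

I invoke move(west), — result: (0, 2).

Next I call sense(south), — result: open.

Now I run push(south), : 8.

Invoking move(south), and get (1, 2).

Calling sense(south), : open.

Calling push(south), : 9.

Then move(south), and get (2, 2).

Invoking sense(south), → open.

Calling push(south), yielding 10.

I invoke move(south), yielding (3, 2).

Calling sense(south), → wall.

I invoke sense(east), giving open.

I try push(east), which returns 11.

Now I run move(east), and observe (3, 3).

Now I run sense(south), — result: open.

Next I call push(south), yielding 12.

Using move(south), which returns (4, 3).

I use sense(south), → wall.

I run pop, and get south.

I invoke move(north), → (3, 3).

Next I call pop, → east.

Next I call move(west), and observe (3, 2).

I try sense(west), — result: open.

Invoking push(west), which returns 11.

Next I call move(west), giving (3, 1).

I try sense(north), and get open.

Then push(north), which returns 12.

Invoking move(north), which returns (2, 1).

I call sense(north), → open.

I call push(north), : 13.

I call move(north), and observe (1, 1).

I use sense(north), — result: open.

Using push(north), and see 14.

Using move(north), and get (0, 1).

I invoke sense(west), yielding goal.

Invoking move(west), : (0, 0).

Answer: (0, 0)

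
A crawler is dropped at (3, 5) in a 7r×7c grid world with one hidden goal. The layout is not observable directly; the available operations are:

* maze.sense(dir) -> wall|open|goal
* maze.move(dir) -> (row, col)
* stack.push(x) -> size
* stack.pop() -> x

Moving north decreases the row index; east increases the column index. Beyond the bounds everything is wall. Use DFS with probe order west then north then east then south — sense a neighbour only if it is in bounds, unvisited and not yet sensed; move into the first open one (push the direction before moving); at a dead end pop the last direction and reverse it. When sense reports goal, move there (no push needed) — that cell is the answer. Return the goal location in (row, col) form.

Now I run maze.sense with dir='west', and observe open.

Next I call stack.push with x='west', and observe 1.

I invoke maze.move with dir='west', giving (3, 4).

I invoke maze.sense with dir='west', and get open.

I use stack.push with x='west', giving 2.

Now I run maze.move with dir='west', and see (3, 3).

Using maze.sense with dir='west', and see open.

Then stack.push with x='west', and observe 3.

Now I run maze.move with dir='west', : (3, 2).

Now I run maze.sense with dir='west', — result: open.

Invoking stack.push with x='west', which returns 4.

Invoking maze.move with dir='west', yielding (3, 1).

Then maze.sense with dir='west', and observe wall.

Calling maze.sense with dir='north', and see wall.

I invoke maze.sense with dir='south', — result: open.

Then stack.push with x='south', and see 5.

I invoke maze.move with dir='south', → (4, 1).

I run maze.sense with dir='west', → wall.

I try maze.sense with dir='east', and see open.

I call stack.push with x='east', which returns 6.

I run maze.move with dir='east', and get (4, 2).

I invoke maze.sense with dir='east', and see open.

Now I run stack.push with x='east', and get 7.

I invoke maze.move with dir='east', : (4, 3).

Next I call maze.sense with dir='east', and see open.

Invoking stack.push with x='east', → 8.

Using maze.move with dir='east', : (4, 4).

I call maze.sense with dir='east', and observe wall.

Next I call maze.sense with dir='south', which returns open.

I call stack.push with x='south', → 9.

Next I call maze.move with dir='south', and get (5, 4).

Calling maze.sense with dir='west', and get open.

Next I call stack.push with x='west', : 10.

I try maze.move with dir='west', giving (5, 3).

Invoking maze.sense with dir='west', and observe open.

Calling stack.push with x='west', which returns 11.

I try maze.move with dir='west', : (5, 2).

I call maze.sense with dir='west', and see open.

I try stack.push with x='west', yielding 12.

I use maze.move with dir='west', and observe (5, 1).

I use maze.sense with dir='west', and get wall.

Then maze.sense with dir='south', : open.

Using stack.push with x='south', and see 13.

I call maze.move with dir='south', → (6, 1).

Next I call maze.sense with dir='west', and get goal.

Then maze.move with dir='west', — result: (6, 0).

Answer: (6, 0)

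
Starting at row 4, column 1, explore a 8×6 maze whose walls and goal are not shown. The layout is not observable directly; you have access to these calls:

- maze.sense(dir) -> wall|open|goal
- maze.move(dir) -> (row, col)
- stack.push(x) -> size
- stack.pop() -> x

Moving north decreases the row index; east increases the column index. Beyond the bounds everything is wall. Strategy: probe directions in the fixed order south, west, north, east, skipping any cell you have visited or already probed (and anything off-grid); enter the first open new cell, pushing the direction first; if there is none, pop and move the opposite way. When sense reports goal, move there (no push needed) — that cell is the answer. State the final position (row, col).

# 1. maze.sense(dir=south) ~> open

# 2. stack.push(x=south) ~> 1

# 3. maze.move(dir=south) ~> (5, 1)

# 4. maze.sense(dir=south) ~> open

# 5. stack.push(x=south) ~> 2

# 6. maze.move(dir=south) ~> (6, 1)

# 7. maze.sense(dir=south) ~> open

# 8. stack.push(x=south) ~> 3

# 9. maze.move(dir=south) ~> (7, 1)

# 10. maze.sense(dir=west) ~> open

# 11. stack.push(x=west) ~> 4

# 12. maze.move(dir=west) ~> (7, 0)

# 13. maze.sense(dir=north) ~> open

# 14. stack.push(x=north) ~> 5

# 15. maze.move(dir=north) ~> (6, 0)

# 16. maze.sense(dir=north) ~> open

# 17. stack.push(x=north) ~> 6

# 18. maze.move(dir=north) ~> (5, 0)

# 19. maze.sense(dir=north) ~> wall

# 20. stack.pop() ~> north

# 21. maze.move(dir=south) ~> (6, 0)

# 22. stack.pop() ~> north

# 23. maze.move(dir=south) ~> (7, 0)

# 24. stack.pop() ~> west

# 25. maze.move(dir=east) ~> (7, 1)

# 26. maze.sense(dir=east) ~> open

# 27. stack.push(x=east) ~> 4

# 28. maze.move(dir=east) ~> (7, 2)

# 29. maze.sense(dir=north) ~> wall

# 30. maze.sense(dir=east) ~> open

# 31. stack.push(x=east) ~> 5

# 32. maze.move(dir=east) ~> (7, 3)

# 33. maze.sense(dir=north) ~> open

# 34. stack.push(x=north) ~> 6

# 35. maze.move(dir=north) ~> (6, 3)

# 36. maze.sense(dir=north) ~> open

# 37. stack.push(x=north) ~> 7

# 38. maze.move(dir=north) ~> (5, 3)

# 39. maze.sense(dir=west) ~> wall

# 40. maze.sense(dir=north) ~> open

# 41. stack.push(x=north) ~> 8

# 42. maze.move(dir=north) ~> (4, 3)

# 43. maze.sense(dir=west) ~> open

# 44. stack.push(x=west) ~> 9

# 45. maze.move(dir=west) ~> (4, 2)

# 46. maze.sense(dir=north) ~> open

# 47. stack.push(x=north) ~> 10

# 48. maze.move(dir=north) ~> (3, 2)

# 49. maze.sense(dir=west) ~> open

# 50. stack.push(x=west) ~> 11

# 51. maze.move(dir=west) ~> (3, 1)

# 52. maze.sense(dir=west) ~> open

# 53. stack.push(x=west) ~> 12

# 54. maze.move(dir=west) ~> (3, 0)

# 55. maze.sense(dir=north) ~> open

# 56. stack.push(x=north) ~> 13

# 57. maze.move(dir=north) ~> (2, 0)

# 58. maze.sense(dir=north) ~> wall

# 59. maze.sense(dir=east) ~> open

# 60. stack.push(x=east) ~> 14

# 61. maze.move(dir=east) ~> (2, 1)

# 62. maze.sense(dir=north) ~> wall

# 63. maze.sense(dir=east) ~> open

# 64. stack.push(x=east) ~> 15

# 65. maze.move(dir=east) ~> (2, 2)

# 66. maze.sense(dir=north) ~> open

# 67. stack.push(x=north) ~> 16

# 68. maze.move(dir=north) ~> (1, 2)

# 69. maze.sense(dir=north) ~> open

# 70. stack.push(x=north) ~> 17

# 71. maze.move(dir=north) ~> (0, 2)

# 72. maze.sense(dir=west) ~> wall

# 73. maze.sense(dir=east) ~> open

# 74. stack.push(x=east) ~> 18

# 75. maze.move(dir=east) ~> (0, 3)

# 76. maze.sense(dir=south) ~> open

# 77. stack.push(x=south) ~> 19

# 78. maze.move(dir=south) ~> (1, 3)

# 79. maze.sense(dir=south) ~> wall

# 80. maze.sense(dir=east) ~> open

# 81. stack.push(x=east) ~> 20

# 82. maze.move(dir=east) ~> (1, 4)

# 83. maze.sense(dir=south) ~> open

# 84. stack.push(x=south) ~> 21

# 85. maze.move(dir=south) ~> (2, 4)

# 86. maze.sense(dir=south) ~> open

# 87. stack.push(x=south) ~> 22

# 88. maze.move(dir=south) ~> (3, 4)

# 89. maze.sense(dir=south) ~> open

# 90. stack.push(x=south) ~> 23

# 91. maze.move(dir=south) ~> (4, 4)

# 92. maze.sense(dir=south) ~> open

# 93. stack.push(x=south) ~> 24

# 94. maze.move(dir=south) ~> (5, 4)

# 95. maze.sense(dir=south) ~> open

# 96. stack.push(x=south) ~> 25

# 97. maze.move(dir=south) ~> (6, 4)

# 98. maze.sense(dir=south) ~> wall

# 99. maze.sense(dir=east) ~> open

# 100. stack.push(x=east) ~> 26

# 101. maze.move(dir=east) ~> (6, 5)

# 102. maze.sense(dir=south) ~> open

# 103. stack.push(x=south) ~> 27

# 104. maze.move(dir=south) ~> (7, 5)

# 105. stack.pop() ~> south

# 106. maze.move(dir=north) ~> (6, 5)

# 107. maze.sense(dir=north) ~> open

# 108. stack.push(x=north) ~> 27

# 109. maze.move(dir=north) ~> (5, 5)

# 110. maze.sense(dir=north) ~> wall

# 111. stack.pop() ~> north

# 112. maze.move(dir=south) ~> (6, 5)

# 113. stack.pop() ~> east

# 114. maze.move(dir=west) ~> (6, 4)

# 115. stack.pop() ~> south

# 116. maze.move(dir=north) ~> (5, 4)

# 117. stack.pop() ~> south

# 118. maze.move(dir=north) ~> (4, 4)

# 119. stack.pop() ~> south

# 120. maze.move(dir=north) ~> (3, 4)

# 121. maze.sense(dir=west) ~> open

# 122. stack.push(x=west) ~> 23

# 123. maze.move(dir=west) ~> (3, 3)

# 124. stack.pop() ~> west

# 125. maze.move(dir=east) ~> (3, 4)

# 126. maze.sense(dir=east) ~> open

# 127. stack.push(x=east) ~> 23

# 128. maze.move(dir=east) ~> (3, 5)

# 129. maze.sense(dir=north) ~> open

# 130. stack.push(x=north) ~> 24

# 131. maze.move(dir=north) ~> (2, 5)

# 132. maze.sense(dir=north) ~> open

# 133. stack.push(x=north) ~> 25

# 134. maze.move(dir=north) ~> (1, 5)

# 135. maze.sense(dir=north) ~> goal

# 136. maze.move(dir=north) ~> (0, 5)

Answer: (0, 5)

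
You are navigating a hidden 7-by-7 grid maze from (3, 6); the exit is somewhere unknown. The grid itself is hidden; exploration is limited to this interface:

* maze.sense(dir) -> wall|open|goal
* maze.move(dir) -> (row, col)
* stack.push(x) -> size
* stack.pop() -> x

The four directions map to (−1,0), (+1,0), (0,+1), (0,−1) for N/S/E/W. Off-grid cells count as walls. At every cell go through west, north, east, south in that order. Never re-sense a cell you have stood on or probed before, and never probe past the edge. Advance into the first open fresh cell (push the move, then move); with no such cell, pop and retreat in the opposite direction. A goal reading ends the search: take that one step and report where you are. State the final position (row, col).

>>> maze.sense dir='west'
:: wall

>>> maze.sense dir='north'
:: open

>>> stack.push x='north'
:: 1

>>> maze.move dir='north'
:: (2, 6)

>>> maze.sense dir='west'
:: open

>>> stack.push x='west'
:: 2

>>> maze.move dir='west'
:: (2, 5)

>>> maze.sense dir='west'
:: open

>>> stack.push x='west'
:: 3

>>> maze.move dir='west'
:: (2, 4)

>>> maze.sense dir='west'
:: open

>>> stack.push x='west'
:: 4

>>> maze.move dir='west'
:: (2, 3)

>>> maze.sense dir='west'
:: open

>>> stack.push x='west'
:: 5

>>> maze.move dir='west'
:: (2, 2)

>>> maze.sense dir='west'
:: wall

>>> maze.sense dir='north'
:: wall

>>> maze.sense dir='south'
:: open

>>> stack.push x='south'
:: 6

>>> maze.move dir='south'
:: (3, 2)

>>> maze.sense dir='west'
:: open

>>> stack.push x='west'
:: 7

>>> maze.move dir='west'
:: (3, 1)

>>> maze.sense dir='west'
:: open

>>> stack.push x='west'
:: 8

>>> maze.move dir='west'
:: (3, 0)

>>> maze.sense dir='north'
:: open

>>> stack.push x='north'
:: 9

>>> maze.move dir='north'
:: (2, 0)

>>> maze.sense dir='north'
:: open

>>> stack.push x='north'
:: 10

>>> maze.move dir='north'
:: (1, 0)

>>> maze.sense dir='north'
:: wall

>>> maze.sense dir='east'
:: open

>>> stack.push x='east'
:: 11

>>> maze.move dir='east'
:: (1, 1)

>>> maze.sense dir='north'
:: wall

>>> stack.pop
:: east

>>> maze.move dir='west'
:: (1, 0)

>>> stack.pop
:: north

>>> maze.move dir='south'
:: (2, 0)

>>> stack.pop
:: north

>>> maze.move dir='south'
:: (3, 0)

>>> maze.sense dir='south'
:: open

>>> stack.push x='south'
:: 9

>>> maze.move dir='south'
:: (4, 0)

>>> maze.sense dir='east'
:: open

>>> stack.push x='east'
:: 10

>>> maze.move dir='east'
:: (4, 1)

>>> maze.sense dir='east'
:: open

>>> stack.push x='east'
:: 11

>>> maze.move dir='east'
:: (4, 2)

>>> maze.sense dir='east'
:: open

>>> stack.push x='east'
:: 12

>>> maze.move dir='east'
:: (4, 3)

>>> maze.sense dir='north'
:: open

>>> stack.push x='north'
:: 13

>>> maze.move dir='north'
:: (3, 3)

>>> maze.sense dir='east'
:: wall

>>> stack.pop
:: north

>>> maze.move dir='south'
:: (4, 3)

>>> maze.sense dir='east'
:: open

>>> stack.push x='east'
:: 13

>>> maze.move dir='east'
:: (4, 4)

>>> maze.sense dir='east'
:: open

>>> stack.push x='east'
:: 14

>>> maze.move dir='east'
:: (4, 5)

>>> maze.sense dir='east'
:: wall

>>> maze.sense dir='south'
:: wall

>>> stack.pop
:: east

>>> maze.move dir='west'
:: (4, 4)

>>> maze.sense dir='south'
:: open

>>> stack.push x='south'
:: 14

>>> maze.move dir='south'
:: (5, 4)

>>> maze.sense dir='west'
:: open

>>> stack.push x='west'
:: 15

>>> maze.move dir='west'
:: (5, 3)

>>> maze.sense dir='west'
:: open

>>> stack.push x='west'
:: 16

>>> maze.move dir='west'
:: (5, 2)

>>> maze.sense dir='west'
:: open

>>> stack.push x='west'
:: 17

>>> maze.move dir='west'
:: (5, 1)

>>> maze.sense dir='west'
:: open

>>> stack.push x='west'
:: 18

>>> maze.move dir='west'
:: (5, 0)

>>> maze.sense dir='south'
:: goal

>>> maze.move dir='south'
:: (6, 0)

Answer: (6, 0)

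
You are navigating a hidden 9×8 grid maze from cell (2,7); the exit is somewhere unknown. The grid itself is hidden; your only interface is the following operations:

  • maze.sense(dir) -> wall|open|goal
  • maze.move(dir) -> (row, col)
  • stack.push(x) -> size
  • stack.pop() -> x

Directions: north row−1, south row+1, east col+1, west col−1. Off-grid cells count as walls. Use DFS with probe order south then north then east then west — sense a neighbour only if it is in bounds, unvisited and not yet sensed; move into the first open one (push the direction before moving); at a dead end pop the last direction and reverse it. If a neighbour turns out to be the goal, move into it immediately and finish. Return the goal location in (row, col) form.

CALL sense[south]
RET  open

CALL push[south]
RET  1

CALL move[south]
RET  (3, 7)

CALL sense[south]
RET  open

CALL push[south]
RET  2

CALL move[south]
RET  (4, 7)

CALL sense[south]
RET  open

CALL push[south]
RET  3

CALL move[south]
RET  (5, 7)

CALL sense[south]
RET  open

CALL push[south]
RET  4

CALL move[south]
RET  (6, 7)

CALL sense[south]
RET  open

CALL push[south]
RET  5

CALL move[south]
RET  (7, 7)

CALL sense[south]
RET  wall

CALL sense[west]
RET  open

CALL push[west]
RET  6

CALL move[west]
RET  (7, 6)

CALL sense[south]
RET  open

CALL push[south]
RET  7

CALL move[south]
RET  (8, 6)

CALL sense[west]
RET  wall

CALL pop[]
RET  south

CALL move[north]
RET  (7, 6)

CALL sense[north]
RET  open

CALL push[north]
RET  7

CALL move[north]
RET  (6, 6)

CALL sense[north]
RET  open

CALL push[north]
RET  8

CALL move[north]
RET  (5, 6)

CALL sense[north]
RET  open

CALL push[north]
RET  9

CALL move[north]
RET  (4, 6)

CALL sense[north]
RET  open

CALL push[north]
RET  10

CALL move[north]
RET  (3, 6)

CALL sense[north]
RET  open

CALL push[north]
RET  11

CALL move[north]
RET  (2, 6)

CALL sense[north]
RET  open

CALL push[north]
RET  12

CALL move[north]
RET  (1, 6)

CALL sense[north]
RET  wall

CALL sense[east]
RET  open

CALL push[east]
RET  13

CALL move[east]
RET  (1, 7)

CALL sense[north]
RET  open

CALL push[north]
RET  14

CALL move[north]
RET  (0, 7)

CALL pop[]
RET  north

CALL move[south]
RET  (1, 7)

CALL pop[]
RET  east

CALL move[west]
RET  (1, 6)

CALL sense[west]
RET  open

CALL push[west]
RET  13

CALL move[west]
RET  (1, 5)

CALL sense[south]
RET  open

CALL push[south]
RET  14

CALL move[south]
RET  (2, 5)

CALL sense[south]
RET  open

CALL push[south]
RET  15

CALL move[south]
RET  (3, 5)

CALL sense[south]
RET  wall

CALL sense[west]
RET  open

CALL push[west]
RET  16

CALL move[west]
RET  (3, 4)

CALL sense[south]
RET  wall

CALL sense[north]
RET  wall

CALL sense[west]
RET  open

CALL push[west]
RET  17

CALL move[west]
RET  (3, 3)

CALL sense[south]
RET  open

CALL push[south]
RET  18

CALL move[south]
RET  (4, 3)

CALL sense[south]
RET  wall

CALL sense[west]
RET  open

CALL push[west]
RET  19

CALL move[west]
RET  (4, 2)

CALL sense[south]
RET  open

CALL push[south]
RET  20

CALL move[south]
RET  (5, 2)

CALL sense[south]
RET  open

CALL push[south]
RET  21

CALL move[south]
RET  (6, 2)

CALL sense[south]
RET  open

CALL push[south]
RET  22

CALL move[south]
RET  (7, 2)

CALL sense[south]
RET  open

CALL push[south]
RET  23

CALL move[south]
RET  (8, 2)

CALL sense[east]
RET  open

CALL push[east]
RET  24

CALL move[east]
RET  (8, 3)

CALL sense[north]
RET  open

CALL push[north]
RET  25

CALL move[north]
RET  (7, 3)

CALL sense[north]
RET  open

CALL push[north]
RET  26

CALL move[north]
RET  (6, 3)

CALL sense[east]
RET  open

CALL push[east]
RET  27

CALL move[east]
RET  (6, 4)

CALL sense[south]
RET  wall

CALL sense[north]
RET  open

CALL push[north]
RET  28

CALL move[north]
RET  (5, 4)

CALL sense[east]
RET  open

CALL push[east]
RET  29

CALL move[east]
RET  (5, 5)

CALL sense[south]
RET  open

CALL push[south]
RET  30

CALL move[south]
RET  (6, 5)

CALL sense[south]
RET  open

CALL push[south]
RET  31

CALL move[south]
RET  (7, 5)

CALL pop[]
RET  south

CALL move[north]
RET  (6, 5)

CALL pop[]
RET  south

CALL move[north]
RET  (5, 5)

CALL pop[]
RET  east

CALL move[west]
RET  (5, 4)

CALL pop[]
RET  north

CALL move[south]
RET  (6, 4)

CALL pop[]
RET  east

CALL move[west]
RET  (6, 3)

CALL pop[]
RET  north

CALL move[south]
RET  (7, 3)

CALL pop[]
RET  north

CALL move[south]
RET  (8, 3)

CALL sense[east]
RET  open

CALL push[east]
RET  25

CALL move[east]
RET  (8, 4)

CALL pop[]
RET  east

CALL move[west]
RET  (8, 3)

CALL pop[]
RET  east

CALL move[west]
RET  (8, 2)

CALL sense[west]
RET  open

CALL push[west]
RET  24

CALL move[west]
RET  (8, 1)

CALL sense[north]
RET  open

CALL push[north]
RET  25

CALL move[north]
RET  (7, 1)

CALL sense[north]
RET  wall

CALL sense[west]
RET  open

CALL push[west]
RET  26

CALL move[west]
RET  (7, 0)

CALL sense[south]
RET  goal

CALL move[south]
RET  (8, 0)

Answer: (8, 0)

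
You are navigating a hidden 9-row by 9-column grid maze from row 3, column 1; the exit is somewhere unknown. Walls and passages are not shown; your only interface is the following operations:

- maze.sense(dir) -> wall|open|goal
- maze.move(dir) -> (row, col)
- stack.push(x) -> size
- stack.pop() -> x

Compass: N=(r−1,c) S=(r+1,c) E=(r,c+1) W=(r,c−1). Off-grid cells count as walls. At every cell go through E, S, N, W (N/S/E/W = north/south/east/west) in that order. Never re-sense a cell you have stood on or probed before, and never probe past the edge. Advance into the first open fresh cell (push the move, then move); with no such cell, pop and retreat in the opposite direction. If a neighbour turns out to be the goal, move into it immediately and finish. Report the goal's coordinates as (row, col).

Step: maze.sense[dir: east]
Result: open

Step: stack.push[x: east]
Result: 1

Step: maze.move[dir: east]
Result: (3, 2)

Step: maze.sense[dir: east]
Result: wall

Step: maze.sense[dir: south]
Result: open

Step: stack.push[x: south]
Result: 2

Step: maze.move[dir: south]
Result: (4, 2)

Step: maze.sense[dir: east]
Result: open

Step: stack.push[x: east]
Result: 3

Step: maze.move[dir: east]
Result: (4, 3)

Step: maze.sense[dir: east]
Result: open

Step: stack.push[x: east]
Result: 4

Step: maze.move[dir: east]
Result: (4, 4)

Step: maze.sense[dir: east]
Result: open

Step: stack.push[x: east]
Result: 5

Step: maze.move[dir: east]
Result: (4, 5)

Step: maze.sense[dir: east]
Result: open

Step: stack.push[x: east]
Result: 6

Step: maze.move[dir: east]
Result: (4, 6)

Step: maze.sense[dir: east]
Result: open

Step: stack.push[x: east]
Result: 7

Step: maze.move[dir: east]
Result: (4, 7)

Step: maze.sense[dir: east]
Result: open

Step: stack.push[x: east]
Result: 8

Step: maze.move[dir: east]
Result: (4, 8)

Step: maze.sense[dir: south]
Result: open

Step: stack.push[x: south]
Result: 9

Step: maze.move[dir: south]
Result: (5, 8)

Step: maze.sense[dir: south]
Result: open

Step: stack.push[x: south]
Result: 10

Step: maze.move[dir: south]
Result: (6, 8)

Step: maze.sense[dir: south]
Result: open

Step: stack.push[x: south]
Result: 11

Step: maze.move[dir: south]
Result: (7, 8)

Step: maze.sense[dir: south]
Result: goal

Step: maze.move[dir: south]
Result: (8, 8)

Answer: (8, 8)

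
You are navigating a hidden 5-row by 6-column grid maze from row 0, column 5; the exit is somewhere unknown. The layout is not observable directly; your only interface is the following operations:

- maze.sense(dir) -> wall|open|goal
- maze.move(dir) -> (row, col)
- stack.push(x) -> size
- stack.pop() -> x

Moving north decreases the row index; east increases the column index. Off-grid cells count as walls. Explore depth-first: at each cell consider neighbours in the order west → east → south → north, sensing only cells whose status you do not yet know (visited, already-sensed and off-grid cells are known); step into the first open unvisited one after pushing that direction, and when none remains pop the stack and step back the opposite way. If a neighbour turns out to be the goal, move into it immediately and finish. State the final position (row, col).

>>> sense dir→west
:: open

>>> push x→west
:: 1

>>> move dir→west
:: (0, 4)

>>> sense dir→west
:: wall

>>> sense dir→south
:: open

>>> push x→south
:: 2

>>> move dir→south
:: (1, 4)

>>> sense dir→west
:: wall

>>> sense dir→east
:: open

>>> push x→east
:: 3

>>> move dir→east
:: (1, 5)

>>> sense dir→south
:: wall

>>> pop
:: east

>>> move dir→west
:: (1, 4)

>>> sense dir→south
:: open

>>> push x→south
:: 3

>>> move dir→south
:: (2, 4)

>>> sense dir→west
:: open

>>> push x→west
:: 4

>>> move dir→west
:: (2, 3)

>>> sense dir→west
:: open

>>> push x→west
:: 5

>>> move dir→west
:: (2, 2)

>>> sense dir→west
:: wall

>>> sense dir→south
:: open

>>> push x→south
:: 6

>>> move dir→south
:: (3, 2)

>>> sense dir→west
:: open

>>> push x→west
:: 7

>>> move dir→west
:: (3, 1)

>>> sense dir→west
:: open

>>> push x→west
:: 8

>>> move dir→west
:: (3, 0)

>>> sense dir→south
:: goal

>>> move dir→south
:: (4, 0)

Answer: (4, 0)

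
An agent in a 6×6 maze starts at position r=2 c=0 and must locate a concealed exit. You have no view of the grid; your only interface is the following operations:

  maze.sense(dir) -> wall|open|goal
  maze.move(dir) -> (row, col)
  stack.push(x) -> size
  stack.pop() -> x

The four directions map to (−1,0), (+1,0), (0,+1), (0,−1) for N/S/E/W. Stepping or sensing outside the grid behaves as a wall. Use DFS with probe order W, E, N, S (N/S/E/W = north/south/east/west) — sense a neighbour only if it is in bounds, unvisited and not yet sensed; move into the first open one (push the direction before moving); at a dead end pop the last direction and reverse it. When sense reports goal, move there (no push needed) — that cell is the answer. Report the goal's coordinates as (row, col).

>>> maze.sense dir: east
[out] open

>>> stack.push x: east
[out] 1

>>> maze.move dir: east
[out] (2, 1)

>>> maze.sense dir: east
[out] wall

>>> maze.sense dir: north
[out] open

>>> stack.push x: north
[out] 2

>>> maze.move dir: north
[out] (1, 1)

>>> maze.sense dir: west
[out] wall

>>> maze.sense dir: east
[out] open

>>> stack.push x: east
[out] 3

>>> maze.move dir: east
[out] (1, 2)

>>> maze.sense dir: east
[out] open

>>> stack.push x: east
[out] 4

>>> maze.move dir: east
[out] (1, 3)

>>> maze.sense dir: east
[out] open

>>> stack.push x: east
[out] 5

>>> maze.move dir: east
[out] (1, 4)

>>> maze.sense dir: east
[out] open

>>> stack.push x: east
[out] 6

>>> maze.move dir: east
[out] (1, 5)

>>> maze.sense dir: north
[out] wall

>>> maze.sense dir: south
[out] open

>>> stack.push x: south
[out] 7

>>> maze.move dir: south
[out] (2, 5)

>>> maze.sense dir: west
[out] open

>>> stack.push x: west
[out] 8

>>> maze.move dir: west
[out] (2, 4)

>>> maze.sense dir: west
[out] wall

>>> maze.sense dir: south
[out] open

>>> stack.push x: south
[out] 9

>>> maze.move dir: south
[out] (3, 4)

>>> maze.sense dir: west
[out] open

>>> stack.push x: west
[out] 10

>>> maze.move dir: west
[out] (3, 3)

>>> maze.sense dir: west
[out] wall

>>> maze.sense dir: south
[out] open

>>> stack.push x: south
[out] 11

>>> maze.move dir: south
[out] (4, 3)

>>> maze.sense dir: west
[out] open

>>> stack.push x: west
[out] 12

>>> maze.move dir: west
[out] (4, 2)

>>> maze.sense dir: west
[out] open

>>> stack.push x: west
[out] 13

>>> maze.move dir: west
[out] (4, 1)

>>> maze.sense dir: west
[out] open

>>> stack.push x: west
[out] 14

>>> maze.move dir: west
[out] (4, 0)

>>> maze.sense dir: north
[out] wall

>>> maze.sense dir: south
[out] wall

>>> stack.pop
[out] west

>>> maze.move dir: east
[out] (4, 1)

>>> maze.sense dir: north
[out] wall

>>> maze.sense dir: south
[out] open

>>> stack.push x: south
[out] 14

>>> maze.move dir: south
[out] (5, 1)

>>> maze.sense dir: east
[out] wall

>>> stack.pop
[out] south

>>> maze.move dir: north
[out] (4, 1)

>>> stack.pop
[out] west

>>> maze.move dir: east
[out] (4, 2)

>>> stack.pop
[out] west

>>> maze.move dir: east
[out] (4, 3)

>>> maze.sense dir: east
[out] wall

>>> maze.sense dir: south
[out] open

>>> stack.push x: south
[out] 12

>>> maze.move dir: south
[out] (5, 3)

>>> maze.sense dir: east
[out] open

>>> stack.push x: east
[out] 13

>>> maze.move dir: east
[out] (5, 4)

>>> maze.sense dir: east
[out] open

>>> stack.push x: east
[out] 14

>>> maze.move dir: east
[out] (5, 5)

>>> maze.sense dir: north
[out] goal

>>> maze.move dir: north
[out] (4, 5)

Answer: (4, 5)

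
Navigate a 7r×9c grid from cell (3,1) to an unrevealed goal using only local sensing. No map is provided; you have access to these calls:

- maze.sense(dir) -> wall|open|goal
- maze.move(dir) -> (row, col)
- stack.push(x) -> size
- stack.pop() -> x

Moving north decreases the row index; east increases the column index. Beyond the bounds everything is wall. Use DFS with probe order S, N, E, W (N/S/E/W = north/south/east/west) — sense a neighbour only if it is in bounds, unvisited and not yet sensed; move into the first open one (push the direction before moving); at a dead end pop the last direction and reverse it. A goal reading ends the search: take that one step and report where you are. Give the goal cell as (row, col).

Next I call sense with south, and see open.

Calling push with south, and get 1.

Then move with south, and get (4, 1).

I use sense with south, and get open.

I use push with south, which returns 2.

I use move with south, : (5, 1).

I try sense with south, yielding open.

I invoke push with south, and see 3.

Next I call move with south, giving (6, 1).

I try sense with east, — result: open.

I use push with east, yielding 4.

I try move with east, and see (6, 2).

I invoke sense with north, giving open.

Calling push with north, yielding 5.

Invoking move with north, and observe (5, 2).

Invoking sense with north, which returns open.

I invoke push with north, yielding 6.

Then move with north, — result: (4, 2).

Next I call sense with north, and see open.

Now I run push with north, and observe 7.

Then move with north, — result: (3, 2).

I run sense with north, → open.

Using push with north, and get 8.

Then move with north, which returns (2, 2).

Now I run sense with north, : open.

Now I run push with north, and observe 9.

Now I run move with north, and get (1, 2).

I use sense with north, which returns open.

Using push with north, and observe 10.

Using move with north, giving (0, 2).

I run sense with east, and see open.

Using push with east, → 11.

I run move with east, → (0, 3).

Calling sense with south, : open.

Then push with south, yielding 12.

I call move with south, giving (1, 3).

Invoking sense with south, which returns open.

I try push with south, yielding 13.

Invoking move with south, and get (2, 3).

I try sense with south, : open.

Next I call push with south, and see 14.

I try move with south, and see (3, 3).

I run sense with south, — result: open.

I invoke push with south, giving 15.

I call move with south, → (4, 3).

Then sense with south, and see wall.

I invoke sense with east, — result: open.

Using push with east, and see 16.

Using move with east, giving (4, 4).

I try sense with south, — result: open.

Using push with south, and see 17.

Using move with south, which returns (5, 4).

I call sense with south, and see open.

I call push with south, and see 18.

Using move with south, and observe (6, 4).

I try sense with east, giving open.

Using push with east, — result: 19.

Invoking move with east, yielding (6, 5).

Using sense with north, → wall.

I invoke sense with east, giving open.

I try push with east, and observe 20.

Calling move with east, yielding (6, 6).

Next I call sense with north, and observe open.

I try push with north, and get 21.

Invoking move with north, → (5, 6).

Now I run sense with north, yielding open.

Calling push with north, giving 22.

I use move with north, and get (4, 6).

I use sense with north, : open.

Invoking push with north, which returns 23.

I call move with north, and get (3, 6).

I use sense with north, which returns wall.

Invoking sense with east, giving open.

Now I run push with east, which returns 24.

I invoke move with east, — result: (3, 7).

I use sense with south, — result: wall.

I run sense with north, which returns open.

Next I call push with north, and observe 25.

Next I call move with north, and get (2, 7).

I use sense with north, — result: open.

Next I call push with north, and observe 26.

I use move with north, giving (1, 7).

Invoking sense with north, : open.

Using push with north, — result: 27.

Now I run move with north, giving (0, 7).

Next I call sense with east, giving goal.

I call move with east, and see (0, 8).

Answer: (0, 8)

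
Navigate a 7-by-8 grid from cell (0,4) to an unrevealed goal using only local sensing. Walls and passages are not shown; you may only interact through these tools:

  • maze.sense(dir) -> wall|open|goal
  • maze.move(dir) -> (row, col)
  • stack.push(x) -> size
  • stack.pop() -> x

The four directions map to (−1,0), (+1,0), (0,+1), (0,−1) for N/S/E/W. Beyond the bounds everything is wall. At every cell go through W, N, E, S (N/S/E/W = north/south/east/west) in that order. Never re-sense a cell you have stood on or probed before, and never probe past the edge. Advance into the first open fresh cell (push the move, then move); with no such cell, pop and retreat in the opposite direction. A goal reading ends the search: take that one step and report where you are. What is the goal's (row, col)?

==> sense(dir: west)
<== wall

==> sense(dir: east)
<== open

==> push(x: east)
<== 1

==> move(dir: east)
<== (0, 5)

==> sense(dir: east)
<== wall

==> sense(dir: south)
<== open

==> push(x: south)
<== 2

==> move(dir: south)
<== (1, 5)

==> sense(dir: west)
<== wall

==> sense(dir: east)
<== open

==> push(x: east)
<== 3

==> move(dir: east)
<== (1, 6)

==> sense(dir: east)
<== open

==> push(x: east)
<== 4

==> move(dir: east)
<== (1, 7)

==> sense(dir: north)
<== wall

==> sense(dir: south)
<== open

==> push(x: south)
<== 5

==> move(dir: south)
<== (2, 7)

==> sense(dir: west)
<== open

==> push(x: west)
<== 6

==> move(dir: west)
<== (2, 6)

==> sense(dir: west)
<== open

==> push(x: west)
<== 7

==> move(dir: west)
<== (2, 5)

==> sense(dir: west)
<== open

==> push(x: west)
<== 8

==> move(dir: west)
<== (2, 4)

==> sense(dir: west)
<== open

==> push(x: west)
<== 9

==> move(dir: west)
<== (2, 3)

==> sense(dir: west)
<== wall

==> sense(dir: north)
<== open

==> push(x: north)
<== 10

==> move(dir: north)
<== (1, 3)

==> sense(dir: west)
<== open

==> push(x: west)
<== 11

==> move(dir: west)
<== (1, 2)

==> sense(dir: west)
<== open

==> push(x: west)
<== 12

==> move(dir: west)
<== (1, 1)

==> sense(dir: west)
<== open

==> push(x: west)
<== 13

==> move(dir: west)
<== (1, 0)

==> sense(dir: north)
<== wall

==> sense(dir: south)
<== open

==> push(x: south)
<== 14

==> move(dir: south)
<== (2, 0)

==> sense(dir: east)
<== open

==> push(x: east)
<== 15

==> move(dir: east)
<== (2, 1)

==> sense(dir: south)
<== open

==> push(x: south)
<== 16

==> move(dir: south)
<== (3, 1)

==> sense(dir: west)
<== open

==> push(x: west)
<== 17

==> move(dir: west)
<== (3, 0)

==> sense(dir: south)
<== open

==> push(x: south)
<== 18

==> move(dir: south)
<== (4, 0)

==> sense(dir: east)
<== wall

==> sense(dir: south)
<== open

==> push(x: south)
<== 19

==> move(dir: south)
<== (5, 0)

==> sense(dir: east)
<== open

==> push(x: east)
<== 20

==> move(dir: east)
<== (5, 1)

==> sense(dir: east)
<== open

==> push(x: east)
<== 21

==> move(dir: east)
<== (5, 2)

==> sense(dir: north)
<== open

==> push(x: north)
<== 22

==> move(dir: north)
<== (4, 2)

==> sense(dir: north)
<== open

==> push(x: north)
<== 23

==> move(dir: north)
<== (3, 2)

==> sense(dir: east)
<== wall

==> pop()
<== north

==> move(dir: south)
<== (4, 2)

==> sense(dir: east)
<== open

==> push(x: east)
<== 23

==> move(dir: east)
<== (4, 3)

==> sense(dir: east)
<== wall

==> sense(dir: south)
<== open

==> push(x: south)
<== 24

==> move(dir: south)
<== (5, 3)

==> sense(dir: east)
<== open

==> push(x: east)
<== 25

==> move(dir: east)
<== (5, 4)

==> sense(dir: east)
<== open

==> push(x: east)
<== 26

==> move(dir: east)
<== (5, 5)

==> sense(dir: north)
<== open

==> push(x: north)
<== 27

==> move(dir: north)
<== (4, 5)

==> sense(dir: north)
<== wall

==> sense(dir: east)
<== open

==> push(x: east)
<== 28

==> move(dir: east)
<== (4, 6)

==> sense(dir: north)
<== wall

==> sense(dir: east)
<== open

==> push(x: east)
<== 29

==> move(dir: east)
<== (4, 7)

==> sense(dir: north)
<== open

==> push(x: north)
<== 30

==> move(dir: north)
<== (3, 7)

==> pop()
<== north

==> move(dir: south)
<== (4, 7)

==> sense(dir: south)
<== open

==> push(x: south)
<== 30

==> move(dir: south)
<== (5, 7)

==> sense(dir: west)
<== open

==> push(x: west)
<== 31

==> move(dir: west)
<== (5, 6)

==> sense(dir: south)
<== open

==> push(x: south)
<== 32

==> move(dir: south)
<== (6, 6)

==> sense(dir: west)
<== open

==> push(x: west)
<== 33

==> move(dir: west)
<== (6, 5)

==> sense(dir: west)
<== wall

==> pop()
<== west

==> move(dir: east)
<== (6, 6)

==> sense(dir: east)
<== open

==> push(x: east)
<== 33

==> move(dir: east)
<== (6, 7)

==> pop()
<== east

==> move(dir: west)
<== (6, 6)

==> pop()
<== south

==> move(dir: north)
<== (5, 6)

==> pop()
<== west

==> move(dir: east)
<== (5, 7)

==> pop()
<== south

==> move(dir: north)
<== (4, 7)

==> pop()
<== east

==> move(dir: west)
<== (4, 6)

==> pop()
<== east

==> move(dir: west)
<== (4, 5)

==> pop()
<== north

==> move(dir: south)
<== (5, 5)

==> pop()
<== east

==> move(dir: west)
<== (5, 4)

==> pop()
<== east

==> move(dir: west)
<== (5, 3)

==> sense(dir: south)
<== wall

==> pop()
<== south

==> move(dir: north)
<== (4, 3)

==> pop()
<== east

==> move(dir: west)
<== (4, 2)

==> pop()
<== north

==> move(dir: south)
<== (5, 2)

==> sense(dir: south)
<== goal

==> move(dir: south)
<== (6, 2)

Answer: (6, 2)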